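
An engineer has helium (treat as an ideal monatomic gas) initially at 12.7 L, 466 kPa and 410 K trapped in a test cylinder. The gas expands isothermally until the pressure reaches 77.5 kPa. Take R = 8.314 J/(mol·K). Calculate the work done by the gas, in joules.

10600 J

n = P₁V₁/(RT₁) = 466×12.7/(8.314×410) = 1.74 mol.
Isothermal: T stays 410 K; PV = const ⇒ V₂ = 76.4 L, P₂ = 77.5 kPa.
W = nRT ln(V₂/V₁) = 1.74×8.314×410×ln(6.01) = 10600 J.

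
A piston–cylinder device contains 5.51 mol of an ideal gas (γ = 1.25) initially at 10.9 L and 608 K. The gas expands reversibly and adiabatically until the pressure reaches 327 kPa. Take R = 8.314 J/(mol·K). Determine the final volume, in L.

P₁ = nRT₁/V₁ = 5.51×8.314×608/10.9 = 2560 kPa.
Adiabatic: T₂/T₁ = (P₂/P₁)^((γ−1)/γ) ⇒ T₂ = 608×(0.128)^0.200 = 403 K; V₂ = 56.5 L.

56.5 L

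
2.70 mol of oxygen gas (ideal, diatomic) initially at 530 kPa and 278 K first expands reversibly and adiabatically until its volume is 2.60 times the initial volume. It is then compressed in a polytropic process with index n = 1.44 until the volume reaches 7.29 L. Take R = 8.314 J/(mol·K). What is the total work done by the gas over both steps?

-3560 J

V₁ = nRT₁/P₁ = 2.70×8.314×278/530 = 11.8 L.
Step 1 — Adiabatic: TV^(γ−1) = const ⇒ T₂ = 278×(0.385)^0.400 = 190 K; PV^γ = const ⇒ P₂ = 139 kPa.
ΔU = nCvΔT = 2.70×20.8×(190−278) = -4960 J.
Q = 0 for an adiabatic process, so W = −ΔU = 4960 J.
State after step 1: P = 139 kPa, V = 30.6 L, T = 190 K.
Step 2 — Polytropic n=1.44: T₂ = T₁(V₁/V₂)^(n−1) = 190×(4.20)^0.44 = 357 K; P₂ = P₁(V₁/V₂)^n = 1100 kPa.
W = (P₁V₁−P₂V₂)/(n−1) = (139×30.6−1100×7.29)/0.44 = -8520 J.
ΔU = nCvΔT = 2.70×20.8×(357−190) = 9370 J.
Q = ΔU + W = 852 J.
Net over both steps: W = -3560 J, Q = 852 J, ΔU = 4410 J.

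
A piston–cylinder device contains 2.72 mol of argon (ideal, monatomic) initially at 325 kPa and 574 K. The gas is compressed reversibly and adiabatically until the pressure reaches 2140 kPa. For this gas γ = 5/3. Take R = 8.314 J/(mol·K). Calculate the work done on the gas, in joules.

21900 J

V₁ = nRT₁/P₁ = 2.72×8.314×574/325 = 39.9 L.
Adiabatic: T₂/T₁ = (P₂/P₁)^((γ−1)/γ) ⇒ T₂ = 574×(6.58)^0.400 = 1220 K; V₂ = 12.9 L.
ΔU = nCvΔT = 2.72×12.5×(1220−574) = 21900 J.
Q = 0 for an adiabatic process, so W = −ΔU = -21900 J.
Work done on the gas = −W_by = 21900 J.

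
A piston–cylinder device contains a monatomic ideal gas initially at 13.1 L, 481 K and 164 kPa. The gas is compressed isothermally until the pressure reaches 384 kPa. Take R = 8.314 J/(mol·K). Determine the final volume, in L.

5.59 L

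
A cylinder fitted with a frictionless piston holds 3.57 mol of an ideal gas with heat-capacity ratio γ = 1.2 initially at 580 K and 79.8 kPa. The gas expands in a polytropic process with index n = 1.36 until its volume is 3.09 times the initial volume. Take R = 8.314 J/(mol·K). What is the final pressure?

17.2 kPa

V₁ = nRT₁/P₁ = 3.57×8.314×580/79.8 = 216 L.
Polytropic n=1.36: T₂ = T₁(V₁/V₂)^(n−1) = 580×(0.324)^0.36 = 386 K; P₂ = P₁(V₁/V₂)^n = 17.2 kPa.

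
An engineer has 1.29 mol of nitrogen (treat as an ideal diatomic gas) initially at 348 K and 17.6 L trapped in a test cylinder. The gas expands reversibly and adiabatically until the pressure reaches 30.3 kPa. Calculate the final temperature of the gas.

P₁ = nRT₁/V₁ = 1.29×8.314×348/17.6 = 212 kPa.
Adiabatic: T₂/T₁ = (P₂/P₁)^((γ−1)/γ) ⇒ T₂ = 348×(0.143)^0.286 = 200 K; V₂ = 70.6 L.

200 K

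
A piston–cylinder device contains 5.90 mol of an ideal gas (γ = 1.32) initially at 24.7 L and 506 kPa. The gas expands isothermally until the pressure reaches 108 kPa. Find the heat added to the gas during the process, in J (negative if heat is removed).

19300 J

T₁ = P₁V₁/(nR) = 506×24.7/(5.90×8.314) = 255 K.
Isothermal: T stays 255 K; PV = const ⇒ V₂ = 116 L, P₂ = 108 kPa.
ΔU = 0 (ideal gas, T constant).
W = nRT ln(V₂/V₁) = 5.90×8.314×255×ln(4.69) = 19300 J.
Q = ΔU + W = 19300 J.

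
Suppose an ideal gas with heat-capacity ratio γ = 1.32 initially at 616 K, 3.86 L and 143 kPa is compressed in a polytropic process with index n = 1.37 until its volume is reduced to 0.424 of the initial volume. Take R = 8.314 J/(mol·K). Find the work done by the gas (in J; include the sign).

-557 J

n = P₁V₁/(RT₁) = 143×3.86/(8.314×616) = 0.108 mol.
Polytropic n=1.37: T₂ = T₁(V₁/V₂)^(n−1) = 616×(2.36)^0.37 = 846 K; P₂ = P₁(V₁/V₂)^n = 463 kPa.
W = (P₁V₁−P₂V₂)/(n−1) = (143×3.86−463×1.64)/0.37 = -557 J.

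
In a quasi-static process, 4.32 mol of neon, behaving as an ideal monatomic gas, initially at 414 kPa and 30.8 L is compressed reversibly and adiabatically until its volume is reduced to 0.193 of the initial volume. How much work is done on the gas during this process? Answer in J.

38100 J

T₁ = P₁V₁/(nR) = 414×30.8/(4.32×8.314) = 355 K.
Adiabatic: TV^(γ−1) = const ⇒ T₂ = 355×(5.18)^0.667 = 1060 K; PV^γ = const ⇒ P₂ = 6420 kPa.
ΔU = nCvΔT = 4.32×12.5×(1060−355) = 38100 J.
Q = 0 for an adiabatic process, so W = −ΔU = -38100 J.
Work done on the gas = −W_by = 38100 J.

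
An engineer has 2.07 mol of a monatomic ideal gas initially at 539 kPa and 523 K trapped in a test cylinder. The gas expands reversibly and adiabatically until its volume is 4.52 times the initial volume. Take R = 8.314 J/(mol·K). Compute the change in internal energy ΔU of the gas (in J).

-8560 J

V₁ = nRT₁/P₁ = 2.07×8.314×523/539 = 16.7 L.
Adiabatic: TV^(γ−1) = const ⇒ T₂ = 523×(0.221)^0.667 = 191 K; PV^γ = const ⇒ P₂ = 43.6 kPa.
For an ideal gas ΔU = nCvΔT with Cv = (3/2)R = 12.5 J/(mol·K).
ΔU = 2.07×12.5×(191−523) = -8560 J.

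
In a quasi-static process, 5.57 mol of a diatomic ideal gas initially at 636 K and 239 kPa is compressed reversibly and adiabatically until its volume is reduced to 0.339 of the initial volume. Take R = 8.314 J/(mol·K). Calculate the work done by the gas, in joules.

-39900 J

V₁ = nRT₁/P₁ = 5.57×8.314×636/239 = 123 L.
Adiabatic: TV^(γ−1) = const ⇒ T₂ = 636×(2.95)^0.400 = 980 K; PV^γ = const ⇒ P₂ = 1090 kPa.
ΔU = nCvΔT = 5.57×20.8×(980−636) = 39900 J.
Q = 0 for an adiabatic process, so W = −ΔU = -39900 J.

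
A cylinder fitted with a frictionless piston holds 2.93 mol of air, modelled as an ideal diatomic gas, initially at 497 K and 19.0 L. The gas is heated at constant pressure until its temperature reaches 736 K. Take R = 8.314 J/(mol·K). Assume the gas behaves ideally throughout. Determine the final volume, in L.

P₁ = nRT₁/V₁ = 2.93×8.314×497/19.0 = 637 kPa.
Isobaric: P stays 637 kPa; V/T = const ⇒ T₂ = 736 K, V₂ = 28.1 L.

28.1 L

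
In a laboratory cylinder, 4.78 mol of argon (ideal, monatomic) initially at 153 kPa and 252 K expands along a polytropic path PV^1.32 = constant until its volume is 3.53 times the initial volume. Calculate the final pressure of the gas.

V₁ = nRT₁/P₁ = 4.78×8.314×252/153 = 65.5 L.
Polytropic n=1.32: T₂ = T₁(V₁/V₂)^(n−1) = 252×(0.283)^0.32 = 168 K; P₂ = P₁(V₁/V₂)^n = 28.9 kPa.

28.9 kPa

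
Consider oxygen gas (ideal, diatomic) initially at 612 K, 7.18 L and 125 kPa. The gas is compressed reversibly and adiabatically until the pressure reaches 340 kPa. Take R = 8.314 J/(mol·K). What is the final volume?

3.51 L

Adiabatic: T₂/T₁ = (P₂/P₁)^((γ−1)/γ) ⇒ T₂ = 612×(2.72)^0.286 = 815 K; V₂ = 3.51 L.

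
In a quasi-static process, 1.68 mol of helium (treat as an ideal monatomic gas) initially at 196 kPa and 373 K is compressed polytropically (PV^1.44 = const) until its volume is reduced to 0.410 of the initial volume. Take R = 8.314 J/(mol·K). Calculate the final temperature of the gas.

552 K

V₁ = nRT₁/P₁ = 1.68×8.314×373/196 = 26.6 L.
Polytropic n=1.44: T₂ = T₁(V₁/V₂)^(n−1) = 373×(2.44)^0.44 = 552 K; P₂ = P₁(V₁/V₂)^n = 708 kPa.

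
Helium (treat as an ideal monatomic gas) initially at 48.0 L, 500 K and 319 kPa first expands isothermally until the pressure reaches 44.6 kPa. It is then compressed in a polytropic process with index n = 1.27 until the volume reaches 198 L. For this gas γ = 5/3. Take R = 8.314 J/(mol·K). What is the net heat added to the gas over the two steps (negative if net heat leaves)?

n = P₁V₁/(RT₁) = 319×48.0/(8.314×500) = 3.68 mol.
Step 1 — Isothermal: T stays 500 K; PV = const ⇒ V₂ = 343 L, P₂ = 44.6 kPa.
ΔU = 0 (ideal gas, T constant).
W = nRT ln(V₂/V₁) = 3.68×8.314×500×ln(7.15) = 30100 J.
Q = ΔU + W = 30100 J.
State after step 1: P = 44.6 kPa, V = 343 L, T = 500 K.
Step 2 — Polytropic n=1.27: T₂ = T₁(V₁/V₂)^(n−1) = 500×(1.73)^0.27 = 580 K; P₂ = P₁(V₁/V₂)^n = 89.7 kPa.
W = (P₁V₁−P₂V₂)/(n−1) = (44.6×343−89.7×198)/0.27 = -9090 J.
ΔU = nCvΔT = 3.68×12.5×(580−500) = 3680 J.
Q = ΔU + W = -5410 J.
Net over both steps: W = 21000 J, Q = 24700 J, ΔU = 3680 J.

24700 J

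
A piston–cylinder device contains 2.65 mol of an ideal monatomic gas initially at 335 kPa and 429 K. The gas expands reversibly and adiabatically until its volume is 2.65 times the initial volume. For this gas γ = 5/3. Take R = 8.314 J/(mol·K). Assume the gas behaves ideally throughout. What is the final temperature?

V₁ = nRT₁/P₁ = 2.65×8.314×429/335 = 28.2 L.
Adiabatic: TV^(γ−1) = const ⇒ T₂ = 429×(0.377)^0.667 = 224 K; PV^γ = const ⇒ P₂ = 66.0 kPa.

224 K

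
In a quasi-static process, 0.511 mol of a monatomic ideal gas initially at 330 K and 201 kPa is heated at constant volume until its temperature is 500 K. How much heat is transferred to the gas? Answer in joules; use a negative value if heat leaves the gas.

V₁ = nRT₁/P₁ = 0.511×8.314×330/201 = 6.98 L.
Isochoric: V stays 6.98 L; P/T = const ⇒ T₂ = 500 K, P₂ = 305 kPa.
W = 0 (no volume change).
ΔU = nCvΔT = 0.511×12.5×(500−330) = 1080 J.
Q = ΔU = 1080 J.

1080 J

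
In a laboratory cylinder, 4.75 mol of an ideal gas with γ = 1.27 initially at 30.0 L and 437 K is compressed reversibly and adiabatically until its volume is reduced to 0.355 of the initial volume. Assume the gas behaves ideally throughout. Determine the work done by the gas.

-20600 J

P₁ = nRT₁/V₁ = 4.75×8.314×437/30.0 = 575 kPa.
Adiabatic: TV^(γ−1) = const ⇒ T₂ = 437×(2.82)^0.270 = 578 K; PV^γ = const ⇒ P₂ = 2140 kPa.
ΔU = nCvΔT = 4.75×30.8×(578−437) = 20600 J.
Q = 0 for an adiabatic process, so W = −ΔU = -20600 J.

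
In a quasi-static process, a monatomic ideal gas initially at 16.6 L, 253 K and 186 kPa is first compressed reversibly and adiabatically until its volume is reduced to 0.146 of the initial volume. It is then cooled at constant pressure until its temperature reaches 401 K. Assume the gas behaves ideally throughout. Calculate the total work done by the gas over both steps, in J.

-18300 J

n = P₁V₁/(RT₁) = 186×16.6/(8.314×253) = 1.47 mol.
Step 1 — Adiabatic: TV^(γ−1) = const ⇒ T₂ = 253×(6.85)^0.667 = 912 K; PV^γ = const ⇒ P₂ = 4590 kPa.
ΔU = nCvΔT = 1.47×12.5×(912−253) = 12100 J.
Q = 0 for an adiabatic process, so W = −ΔU = -12100 J.
State after step 1: P = 4590 kPa, V = 2.42 L, T = 912 K.
Step 2 — Isobaric: P stays 4590 kPa; V/T = const ⇒ T₂ = 401 K, V₂ = 1.07 L.
W = PΔV = 4590×(1.07−2.42) kPa·L = -6240 J.
ΔU = nCvΔT = 1.47×12.5×(401−912) = -9360 J.
Q = ΔU + W = nCpΔT = -15600 J.
Net over both steps: W = -18300 J, Q = -15600 J, ΔU = 2710 J.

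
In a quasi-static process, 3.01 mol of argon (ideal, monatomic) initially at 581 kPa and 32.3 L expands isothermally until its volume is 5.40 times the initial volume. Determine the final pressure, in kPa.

T₁ = P₁V₁/(nR) = 581×32.3/(3.01×8.314) = 750 K.
Isothermal: T stays 750 K; PV = const ⇒ V₂ = 174 L, P₂ = 108 kPa.

108 kPa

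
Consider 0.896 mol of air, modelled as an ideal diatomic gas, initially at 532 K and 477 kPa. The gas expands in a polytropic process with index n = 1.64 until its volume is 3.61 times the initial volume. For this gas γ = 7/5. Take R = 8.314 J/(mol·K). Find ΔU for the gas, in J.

-5550 J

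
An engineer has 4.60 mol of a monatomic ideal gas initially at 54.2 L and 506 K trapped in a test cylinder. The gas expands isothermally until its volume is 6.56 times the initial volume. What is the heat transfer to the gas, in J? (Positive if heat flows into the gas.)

36400 J

P₁ = nRT₁/V₁ = 4.60×8.314×506/54.2 = 357 kPa.
Isothermal: T stays 506 K; PV = const ⇒ V₂ = 356 L, P₂ = 54.4 kPa.
ΔU = 0 (ideal gas, T constant).
W = nRT ln(V₂/V₁) = 4.60×8.314×506×ln(6.56) = 36400 J.
Q = ΔU + W = 36400 J.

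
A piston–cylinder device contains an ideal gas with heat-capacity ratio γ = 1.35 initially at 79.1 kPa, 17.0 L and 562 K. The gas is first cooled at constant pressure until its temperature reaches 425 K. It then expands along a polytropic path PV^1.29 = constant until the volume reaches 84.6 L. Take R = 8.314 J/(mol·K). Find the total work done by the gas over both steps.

n = P₁V₁/(RT₁) = 79.1×17.0/(8.314×562) = 0.288 mol.
Step 1 — Isobaric: P stays 79.1 kPa; V/T = const ⇒ T₂ = 425 K, V₂ = 12.9 L.
W = PΔV = 79.1×(12.9−17.0) kPa·L = -328 J.
ΔU = nCvΔT = 0.288×23.8×(425−562) = -937 J.
Q = ΔU + W = nCpΔT = -1260 J.
State after step 1: P = 79.1 kPa, V = 12.9 L, T = 425 K.
Step 2 — Polytropic n=1.29: T₂ = T₁(V₁/V₂)^(n−1) = 425×(0.152)^0.29 = 246 K; P₂ = P₁(V₁/V₂)^n = 6.96 kPa.
W = (P₁V₁−P₂V₂)/(n−1) = (79.1×12.9−6.96×84.6)/0.29 = 1480 J.
ΔU = nCvΔT = 0.288×23.8×(246−425) = -1220 J.
Q = ΔU + W = 253 J.
Net over both steps: W = 1150 J, Q = -1010 J, ΔU = -2160 J.

1150 J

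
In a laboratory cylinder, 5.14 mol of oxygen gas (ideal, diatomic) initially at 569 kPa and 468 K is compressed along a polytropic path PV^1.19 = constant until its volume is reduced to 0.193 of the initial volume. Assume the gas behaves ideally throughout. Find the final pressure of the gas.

V₁ = nRT₁/P₁ = 5.14×8.314×468/569 = 35.1 L.
Polytropic n=1.19: T₂ = T₁(V₁/V₂)^(n−1) = 468×(5.18)^0.19 = 640 K; P₂ = P₁(V₁/V₂)^n = 4030 kPa.

4030 kPa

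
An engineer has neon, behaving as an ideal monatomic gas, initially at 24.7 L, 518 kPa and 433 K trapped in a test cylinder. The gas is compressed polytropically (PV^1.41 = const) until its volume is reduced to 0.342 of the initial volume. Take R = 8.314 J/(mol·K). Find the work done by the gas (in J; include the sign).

n = P₁V₁/(RT₁) = 518×24.7/(8.314×433) = 3.55 mol.
Polytropic n=1.41: T₂ = T₁(V₁/V₂)^(n−1) = 433×(2.92)^0.41 = 672 K; P₂ = P₁(V₁/V₂)^n = 2350 kPa.
W = (P₁V₁−P₂V₂)/(n−1) = (518×24.7−2350×8.45)/0.41 = -17200 J.

-17200 J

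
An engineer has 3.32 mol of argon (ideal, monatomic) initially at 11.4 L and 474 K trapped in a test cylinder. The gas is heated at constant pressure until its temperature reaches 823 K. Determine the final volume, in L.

P₁ = nRT₁/V₁ = 3.32×8.314×474/11.4 = 1150 kPa.
Isobaric: P stays 1150 kPa; V/T = const ⇒ T₂ = 823 K, V₂ = 19.8 L.

19.8 L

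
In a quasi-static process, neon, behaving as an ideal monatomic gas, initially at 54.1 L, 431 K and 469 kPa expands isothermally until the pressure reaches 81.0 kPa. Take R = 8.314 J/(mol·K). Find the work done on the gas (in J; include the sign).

n = P₁V₁/(RT₁) = 469×54.1/(8.314×431) = 7.08 mol.
Isothermal: T stays 431 K; PV = const ⇒ V₂ = 313 L, P₂ = 81.0 kPa.
W = nRT ln(V₂/V₁) = 7.08×8.314×431×ln(5.79) = 44600 J.
Work done on the gas = −W_by = -44600 J.

-44600 J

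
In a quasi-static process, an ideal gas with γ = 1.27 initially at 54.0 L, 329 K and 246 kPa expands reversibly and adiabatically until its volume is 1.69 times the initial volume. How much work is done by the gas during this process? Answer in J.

n = P₁V₁/(RT₁) = 246×54.0/(8.314×329) = 4.86 mol.
Adiabatic: TV^(γ−1) = const ⇒ T₂ = 329×(0.592)^0.270 = 286 K; PV^γ = const ⇒ P₂ = 126 kPa.
ΔU = nCvΔT = 4.86×30.8×(286−329) = -6500 J.
Q = 0 for an adiabatic process, so W = −ΔU = 6500 J.

6500 J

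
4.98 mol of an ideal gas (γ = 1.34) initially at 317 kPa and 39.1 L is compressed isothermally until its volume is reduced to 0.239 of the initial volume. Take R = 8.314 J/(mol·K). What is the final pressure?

1330 kPa

T₁ = P₁V₁/(nR) = 317×39.1/(4.98×8.314) = 299 K.
Isothermal: T stays 299 K; PV = const ⇒ V₂ = 9.34 L, P₂ = 1330 kPa.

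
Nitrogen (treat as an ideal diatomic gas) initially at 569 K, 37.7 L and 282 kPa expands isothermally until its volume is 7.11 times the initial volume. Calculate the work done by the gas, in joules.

20900 J

n = P₁V₁/(RT₁) = 282×37.7/(8.314×569) = 2.25 mol.
Isothermal: T stays 569 K; PV = const ⇒ V₂ = 268 L, P₂ = 39.7 kPa.
W = nRT ln(V₂/V₁) = 2.25×8.314×569×ln(7.11) = 20900 J.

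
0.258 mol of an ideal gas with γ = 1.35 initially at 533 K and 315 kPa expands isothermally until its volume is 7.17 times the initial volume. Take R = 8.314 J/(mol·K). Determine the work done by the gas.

V₁ = nRT₁/P₁ = 0.258×8.314×533/315 = 3.63 L.
Isothermal: T stays 533 K; PV = const ⇒ V₂ = 26.0 L, P₂ = 43.9 kPa.
W = nRT ln(V₂/V₁) = 0.258×8.314×533×ln(7.17) = 2250 J.

2250 J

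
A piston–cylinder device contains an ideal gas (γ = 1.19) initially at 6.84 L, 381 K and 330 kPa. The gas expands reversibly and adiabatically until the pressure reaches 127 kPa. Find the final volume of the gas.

Adiabatic: T₂/T₁ = (P₂/P₁)^((γ−1)/γ) ⇒ T₂ = 381×(0.385)^0.160 = 327 K; V₂ = 15.3 L.

15.3 L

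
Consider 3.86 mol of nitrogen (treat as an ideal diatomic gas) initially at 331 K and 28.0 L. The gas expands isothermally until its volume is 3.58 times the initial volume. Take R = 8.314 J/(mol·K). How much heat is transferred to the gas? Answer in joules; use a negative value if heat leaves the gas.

P₁ = nRT₁/V₁ = 3.86×8.314×331/28.0 = 379 kPa.
Isothermal: T stays 331 K; PV = const ⇒ V₂ = 100 L, P₂ = 106 kPa.
ΔU = 0 (ideal gas, T constant).
W = nRT ln(V₂/V₁) = 3.86×8.314×331×ln(3.58) = 13500 J.
Q = ΔU + W = 13500 J.

13500 J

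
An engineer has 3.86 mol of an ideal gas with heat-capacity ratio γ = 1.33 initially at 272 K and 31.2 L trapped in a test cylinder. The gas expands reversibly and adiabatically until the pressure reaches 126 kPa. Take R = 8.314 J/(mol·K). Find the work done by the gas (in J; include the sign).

P₁ = nRT₁/V₁ = 3.86×8.314×272/31.2 = 280 kPa.
Adiabatic: T₂/T₁ = (P₂/P₁)^((γ−1)/γ) ⇒ T₂ = 272×(0.450)^0.248 = 223 K; V₂ = 56.8 L.
ΔU = nCvΔT = 3.86×25.2×(223−272) = -4750 J.
Q = 0 for an adiabatic process, so W = −ΔU = 4750 J.

4750 J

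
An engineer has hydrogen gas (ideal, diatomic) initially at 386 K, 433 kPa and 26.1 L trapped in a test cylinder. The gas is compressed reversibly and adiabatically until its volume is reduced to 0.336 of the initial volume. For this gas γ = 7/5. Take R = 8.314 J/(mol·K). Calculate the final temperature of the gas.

597 K

Adiabatic: TV^(γ−1) = const ⇒ T₂ = 386×(2.98)^0.400 = 597 K; PV^γ = const ⇒ P₂ = 1990 kPa.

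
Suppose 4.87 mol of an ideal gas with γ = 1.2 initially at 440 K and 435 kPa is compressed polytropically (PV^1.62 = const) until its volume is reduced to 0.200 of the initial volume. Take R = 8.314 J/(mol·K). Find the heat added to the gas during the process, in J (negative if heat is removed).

V₁ = nRT₁/P₁ = 4.87×8.314×440/435 = 41.0 L.
Polytropic n=1.62: T₂ = T₁(V₁/V₂)^(n−1) = 440×(5.00)^0.62 = 1190 K; P₂ = P₁(V₁/V₂)^n = 5900 kPa.
W = (P₁V₁−P₂V₂)/(n−1) = (435×41.0−5900×8.19)/0.62 = -49200 J.
ΔU = nCvΔT = 4.87×41.6×(1190−440) = 153000 J.
Q = ΔU + W = 103000 J.

103000 J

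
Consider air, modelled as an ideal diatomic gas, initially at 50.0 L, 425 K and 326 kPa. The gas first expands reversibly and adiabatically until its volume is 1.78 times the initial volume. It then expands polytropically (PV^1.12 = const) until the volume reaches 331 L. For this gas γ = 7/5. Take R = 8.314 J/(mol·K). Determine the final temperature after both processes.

288 K

n = P₁V₁/(RT₁) = 326×50.0/(8.314×425) = 4.61 mol.
Step 1 — Adiabatic: TV^(γ−1) = const ⇒ T₂ = 425×(0.562)^0.400 = 337 K; PV^γ = const ⇒ P₂ = 145 kPa.
ΔU = nCvΔT = 4.61×20.8×(337−425) = -8390 J.
Q = 0 for an adiabatic process, so W = −ΔU = 8390 J.
State after step 1: P = 145 kPa, V = 89.0 L, T = 337 K.
Step 2 — Polytropic n=1.12: T₂ = T₁(V₁/V₂)^(n−1) = 337×(0.269)^0.12 = 288 K; P₂ = P₁(V₁/V₂)^n = 33.4 kPa.
W = (P₁V₁−P₂V₂)/(n−1) = (145×89.0−33.4×331)/0.12 = 15700 J.
ΔU = nCvΔT = 4.61×20.8×(288−337) = -4720 J.
Q = ΔU + W = 11000 J.
Net over both steps: W = 24100 J, Q = 11000 J, ΔU = -13100 J.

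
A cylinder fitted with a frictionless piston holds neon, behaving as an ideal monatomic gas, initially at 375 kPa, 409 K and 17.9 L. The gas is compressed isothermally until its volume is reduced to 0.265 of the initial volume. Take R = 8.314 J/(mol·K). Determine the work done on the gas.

n = P₁V₁/(RT₁) = 375×17.9/(8.314×409) = 1.97 mol.
Isothermal: T stays 409 K; PV = const ⇒ V₂ = 4.74 L, P₂ = 1420 kPa.
W = nRT ln(V₂/V₁) = 1.97×8.314×409×ln(0.265) = -8910 J.
Work done on the gas = −W_by = 8910 J.

8910 J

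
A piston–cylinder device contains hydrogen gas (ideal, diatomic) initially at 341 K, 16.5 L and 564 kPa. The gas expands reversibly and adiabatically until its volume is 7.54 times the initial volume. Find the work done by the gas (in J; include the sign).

12900 J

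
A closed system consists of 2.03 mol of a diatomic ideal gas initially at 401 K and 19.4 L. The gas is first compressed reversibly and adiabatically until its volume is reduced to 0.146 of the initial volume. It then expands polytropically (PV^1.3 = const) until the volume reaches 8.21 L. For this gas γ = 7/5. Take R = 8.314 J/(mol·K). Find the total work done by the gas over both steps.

P₁ = nRT₁/V₁ = 2.03×8.314×401/19.4 = 349 kPa.
Step 1 — Adiabatic: TV^(γ−1) = const ⇒ T₂ = 401×(6.85)^0.400 = 866 K; PV^γ = const ⇒ P₂ = 5160 kPa.
ΔU = nCvΔT = 2.03×20.8×(866−401) = 19600 J.
Q = 0 for an adiabatic process, so W = −ΔU = -19600 J.
State after step 1: P = 5160 kPa, V = 2.83 L, T = 866 K.
Step 2 — Polytropic n=1.3: T₂ = T₁(V₁/V₂)^(n−1) = 866×(0.345)^0.30 = 629 K; P₂ = P₁(V₁/V₂)^n = 1290 kPa.
W = (P₁V₁−P₂V₂)/(n−1) = (5160×2.83−1290×8.21)/0.30 = 13300 J.
ΔU = nCvΔT = 2.03×20.8×(629−866) = -9980 J.
Q = ΔU + W = 3330 J.
Net over both steps: W = -6300 J, Q = 3330 J, ΔU = 9630 J.

-6300 J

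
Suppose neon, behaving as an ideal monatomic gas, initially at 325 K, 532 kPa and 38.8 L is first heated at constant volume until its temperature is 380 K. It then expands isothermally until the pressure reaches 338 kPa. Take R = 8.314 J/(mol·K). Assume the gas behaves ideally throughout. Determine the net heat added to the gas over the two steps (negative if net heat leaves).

20000 J

n = P₁V₁/(RT₁) = 532×38.8/(8.314×325) = 7.64 mol.
Step 1 — Isochoric: V stays 38.8 L; P/T = const ⇒ T₂ = 380 K, P₂ = 622 kPa.
W = 0 (no volume change).
ΔU = nCvΔT = 7.64×12.5×(380−325) = 5240 J.
Q = ΔU = 5240 J.
State after step 1: P = 622 kPa, V = 38.8 L, T = 380 K.
Step 2 — Isothermal: T stays 380 K; PV = const ⇒ V₂ = 71.4 L, P₂ = 338 kPa.
ΔU = 0 (ideal gas, T constant).
W = nRT ln(V₂/V₁) = 7.64×8.314×380×ln(1.84) = 14700 J.
Q = ΔU + W = 14700 J.
Net over both steps: W = 14700 J, Q = 20000 J, ΔU = 5240 J.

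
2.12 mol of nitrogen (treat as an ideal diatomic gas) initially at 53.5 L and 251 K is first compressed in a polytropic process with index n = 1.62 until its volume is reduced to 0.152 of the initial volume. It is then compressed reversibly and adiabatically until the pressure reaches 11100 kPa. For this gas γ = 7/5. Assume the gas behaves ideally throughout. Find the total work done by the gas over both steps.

P₁ = nRT₁/V₁ = 2.12×8.314×251/53.5 = 82.7 kPa.
Step 1 — Polytropic n=1.62: T₂ = T₁(V₁/V₂)^(n−1) = 251×(6.58)^0.62 = 807 K; P₂ = P₁(V₁/V₂)^n = 1750 kPa.
W = (P₁V₁−P₂V₂)/(n−1) = (82.7×53.5−1750×8.13)/0.62 = -15800 J.
ΔU = nCvΔT = 2.12×20.8×(807−251) = 24500 J.
Q = ΔU + W = 8700 J.
State after step 1: P = 1750 kPa, V = 8.13 L, T = 807 K.
Step 2 — Adiabatic: T₂/T₁ = (P₂/P₁)^((γ−1)/γ) ⇒ T₂ = 807×(6.35)^0.286 = 1370 K; V₂ = 2.17 L.
ΔU = nCvΔT = 2.12×20.8×(1370−807) = 24700 J.
Q = 0 for an adiabatic process, so W = −ΔU = -24700 J.
Net over both steps: W = -40500 J, Q = 8700 J, ΔU = 49200 J.

-40500 J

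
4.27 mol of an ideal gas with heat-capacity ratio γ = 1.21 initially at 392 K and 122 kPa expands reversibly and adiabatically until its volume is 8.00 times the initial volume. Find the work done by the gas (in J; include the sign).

23400 J

V₁ = nRT₁/P₁ = 4.27×8.314×392/122 = 114 L.
Adiabatic: TV^(γ−1) = const ⇒ T₂ = 392×(0.125)^0.210 = 253 K; PV^γ = const ⇒ P₂ = 9.85 kPa.
ΔU = nCvΔT = 4.27×39.6×(253−392) = -23400 J.
Q = 0 for an adiabatic process, so W = −ΔU = 23400 J.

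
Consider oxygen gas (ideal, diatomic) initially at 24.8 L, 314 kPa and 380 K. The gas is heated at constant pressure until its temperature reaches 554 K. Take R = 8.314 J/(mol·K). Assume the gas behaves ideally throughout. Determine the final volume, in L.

36.2 L

Isobaric: P stays 314 kPa; V/T = const ⇒ T₂ = 554 K, V₂ = 36.2 L.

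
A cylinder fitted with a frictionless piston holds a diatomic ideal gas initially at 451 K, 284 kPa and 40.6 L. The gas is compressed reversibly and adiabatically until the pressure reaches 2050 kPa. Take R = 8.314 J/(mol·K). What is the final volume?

Adiabatic: T₂/T₁ = (P₂/P₁)^((γ−1)/γ) ⇒ T₂ = 451×(7.22)^0.286 = 793 K; V₂ = 9.89 L.

9.89 L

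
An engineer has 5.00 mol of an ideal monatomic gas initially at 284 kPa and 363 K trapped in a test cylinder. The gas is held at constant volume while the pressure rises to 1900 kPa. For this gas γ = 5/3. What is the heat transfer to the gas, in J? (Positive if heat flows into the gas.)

V₁ = nRT₁/P₁ = 5.00×8.314×363/284 = 53.1 L.
Isochoric: V stays 53.1 L; P/T = const ⇒ T₂ = 2430 K, P₂ = 1900 kPa.
W = 0 (no volume change).
ΔU = nCvΔT = 5.00×12.5×(2430−363) = 129000 J.
Q = ΔU = 129000 J.

129000 J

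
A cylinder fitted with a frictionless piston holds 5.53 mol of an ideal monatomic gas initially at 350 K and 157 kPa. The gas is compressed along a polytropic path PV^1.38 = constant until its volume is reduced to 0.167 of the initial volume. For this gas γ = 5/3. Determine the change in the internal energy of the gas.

23500 J

V₁ = nRT₁/P₁ = 5.53×8.314×350/157 = 102 L.
Polytropic n=1.38: T₂ = T₁(V₁/V₂)^(n−1) = 350×(5.99)^0.38 = 691 K; P₂ = P₁(V₁/V₂)^n = 1860 kPa.
For an ideal gas ΔU = nCvΔT with Cv = (3/2)R = 12.5 J/(mol·K).
ΔU = 5.53×12.5×(691−350) = 23500 J.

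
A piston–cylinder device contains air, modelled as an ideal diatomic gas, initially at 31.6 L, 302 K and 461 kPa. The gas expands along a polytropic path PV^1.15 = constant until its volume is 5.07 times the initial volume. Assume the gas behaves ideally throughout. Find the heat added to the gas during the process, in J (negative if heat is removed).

13100 J

n = P₁V₁/(RT₁) = 461×31.6/(8.314×302) = 5.80 mol.
Polytropic n=1.15: T₂ = T₁(V₁/V₂)^(n−1) = 302×(0.197)^0.15 = 237 K; P₂ = P₁(V₁/V₂)^n = 71.3 kPa.
W = (P₁V₁−P₂V₂)/(n−1) = (461×31.6−71.3×160)/0.15 = 21000 J.
ΔU = nCvΔT = 5.80×20.8×(237−302) = -7870 J.
Q = ΔU + W = 13100 J.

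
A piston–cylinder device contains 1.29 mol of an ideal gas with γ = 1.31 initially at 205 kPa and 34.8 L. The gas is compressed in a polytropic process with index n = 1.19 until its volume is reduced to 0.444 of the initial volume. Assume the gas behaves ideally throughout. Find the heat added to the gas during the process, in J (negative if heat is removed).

-2420 J

T₁ = P₁V₁/(nR) = 205×34.8/(1.29×8.314) = 665 K.
Polytropic n=1.19: T₂ = T₁(V₁/V₂)^(n−1) = 665×(2.25)^0.19 = 776 K; P₂ = P₁(V₁/V₂)^n = 539 kPa.
W = (P₁V₁−P₂V₂)/(n−1) = (205×34.8−539×15.5)/0.19 = -6260 J.
ΔU = nCvΔT = 1.29×26.8×(776−665) = 3840 J.
Q = ΔU + W = -2420 J.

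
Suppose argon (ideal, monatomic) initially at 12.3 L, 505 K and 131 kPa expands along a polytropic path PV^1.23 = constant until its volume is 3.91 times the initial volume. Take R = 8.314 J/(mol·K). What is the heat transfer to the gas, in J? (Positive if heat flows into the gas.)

1240 J

n = P₁V₁/(RT₁) = 131×12.3/(8.314×505) = 0.384 mol.
Polytropic n=1.23: T₂ = T₁(V₁/V₂)^(n−1) = 505×(0.256)^0.23 = 369 K; P₂ = P₁(V₁/V₂)^n = 24.5 kPa.
W = (P₁V₁−P₂V₂)/(n−1) = (131×12.3−24.5×48.1)/0.23 = 1890 J.
ΔU = nCvΔT = 0.384×12.5×(369−505) = -651 J.
Q = ΔU + W = 1240 J.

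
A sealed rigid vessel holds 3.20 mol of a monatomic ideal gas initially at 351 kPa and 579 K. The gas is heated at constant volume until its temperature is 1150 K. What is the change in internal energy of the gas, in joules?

V₁ = nRT₁/P₁ = 3.20×8.314×579/351 = 43.9 L.
Isochoric: V stays 43.9 L; P/T = const ⇒ T₂ = 1150 K, P₂ = 697 kPa.
For an ideal gas ΔU = nCvΔT with Cv = (3/2)R = 12.5 J/(mol·K).
ΔU = 3.20×12.5×(1150−579) = 22800 J.

22800 J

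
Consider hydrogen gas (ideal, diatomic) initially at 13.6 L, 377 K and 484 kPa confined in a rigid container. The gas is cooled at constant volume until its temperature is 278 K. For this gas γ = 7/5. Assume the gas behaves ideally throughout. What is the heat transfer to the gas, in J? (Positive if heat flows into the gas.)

-4320 J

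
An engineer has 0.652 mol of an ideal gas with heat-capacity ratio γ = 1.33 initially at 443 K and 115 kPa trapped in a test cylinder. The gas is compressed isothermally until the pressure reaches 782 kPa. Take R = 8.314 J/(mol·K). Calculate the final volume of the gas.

3.07 L

V₁ = nRT₁/P₁ = 0.652×8.314×443/115 = 20.9 L.
Isothermal: T stays 443 K; PV = const ⇒ V₂ = 3.07 L, P₂ = 782 kPa.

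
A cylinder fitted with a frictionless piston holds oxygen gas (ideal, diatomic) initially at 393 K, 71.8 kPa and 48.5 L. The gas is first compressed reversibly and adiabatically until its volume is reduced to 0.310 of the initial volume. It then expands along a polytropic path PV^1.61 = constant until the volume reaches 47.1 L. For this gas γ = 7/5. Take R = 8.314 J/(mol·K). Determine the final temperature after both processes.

313 K

n = P₁V₁/(RT₁) = 71.8×48.5/(8.314×393) = 1.07 mol.
Step 1 — Adiabatic: TV^(γ−1) = const ⇒ T₂ = 393×(3.23)^0.400 = 628 K; PV^γ = const ⇒ P₂ = 370 kPa.
ΔU = nCvΔT = 1.07×20.8×(628−393) = 5200 J.
Q = 0 for an adiabatic process, so W = −ΔU = -5200 J.
State after step 1: P = 370 kPa, V = 15.0 L, T = 628 K.
Step 2 — Polytropic n=1.61: T₂ = T₁(V₁/V₂)^(n−1) = 628×(0.319)^0.61 = 313 K; P₂ = P₁(V₁/V₂)^n = 58.9 kPa.
W = (P₁V₁−P₂V₂)/(n−1) = (370×15.0−58.9×47.1)/0.61 = 4580 J.
ΔU = nCvΔT = 1.07×20.8×(313−628) = -6980 J.
Q = ΔU + W = -2400 J.
Net over both steps: W = -627 J, Q = -2400 J, ΔU = -1780 J.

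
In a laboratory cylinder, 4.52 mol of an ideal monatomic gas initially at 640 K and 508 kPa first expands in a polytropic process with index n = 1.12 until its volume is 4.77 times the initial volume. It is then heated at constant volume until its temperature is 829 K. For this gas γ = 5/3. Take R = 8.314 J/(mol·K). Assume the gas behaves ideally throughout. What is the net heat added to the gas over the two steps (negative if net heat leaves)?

V₁ = nRT₁/P₁ = 4.52×8.314×640/508 = 47.3 L.
Step 1 — Polytropic n=1.12: T₂ = T₁(V₁/V₂)^(n−1) = 640×(0.210)^0.12 = 531 K; P₂ = P₁(V₁/V₂)^n = 88.3 kPa.
W = (P₁V₁−P₂V₂)/(n−1) = (508×47.3−88.3×226)/0.12 = 34300 J.
ΔU = nCvΔT = 4.52×12.5×(531−640) = -6170 J.
Q = ΔU + W = 28100 J.
State after step 1: P = 88.3 kPa, V = 226 L, T = 531 K.
Step 2 — Isochoric: V stays 226 L; P/T = const ⇒ T₂ = 829 K, P₂ = 138 kPa.
W = 0 (no volume change).
ΔU = nCvΔT = 4.52×12.5×(829−531) = 16800 J.
Q = ΔU = 16800 J.
Net over both steps: W = 34300 J, Q = 44900 J, ΔU = 10700 J.

44900 J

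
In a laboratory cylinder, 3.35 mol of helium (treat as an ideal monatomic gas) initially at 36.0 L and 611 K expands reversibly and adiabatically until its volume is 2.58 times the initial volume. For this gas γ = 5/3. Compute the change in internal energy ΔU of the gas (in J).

-12000 J

P₁ = nRT₁/V₁ = 3.35×8.314×611/36.0 = 473 kPa.
Adiabatic: TV^(γ−1) = const ⇒ T₂ = 611×(0.388)^0.667 = 325 K; PV^γ = const ⇒ P₂ = 97.4 kPa.
For an ideal gas ΔU = nCvΔT with Cv = (3/2)R = 12.5 J/(mol·K).
ΔU = 3.35×12.5×(325−611) = -12000 J.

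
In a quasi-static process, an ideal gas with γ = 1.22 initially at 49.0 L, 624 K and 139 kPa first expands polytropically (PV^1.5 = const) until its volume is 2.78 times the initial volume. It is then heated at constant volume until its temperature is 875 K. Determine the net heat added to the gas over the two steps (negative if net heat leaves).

17900 J

n = P₁V₁/(RT₁) = 139×49.0/(8.314×624) = 1.31 mol.
Step 1 — Polytropic n=1.5: T₂ = T₁(V₁/V₂)^(n−1) = 624×(0.360)^0.50 = 374 K; P₂ = P₁(V₁/V₂)^n = 30.0 kPa.
W = (P₁V₁−P₂V₂)/(n−1) = (139×49.0−30.0×136)/0.50 = 5450 J.
ΔU = nCvΔT = 1.31×37.8×(374−624) = -12400 J.
Q = ΔU + W = -6940 J.
State after step 1: P = 30.0 kPa, V = 136 L, T = 374 K.
Step 2 — Isochoric: V stays 136 L; P/T = const ⇒ T₂ = 875 K, P₂ = 70.1 kPa.
W = 0 (no volume change).
ΔU = nCvΔT = 1.31×37.8×(875−374) = 24800 J.
Q = ΔU = 24800 J.
Net over both steps: W = 5450 J, Q = 17900 J, ΔU = 12500 J.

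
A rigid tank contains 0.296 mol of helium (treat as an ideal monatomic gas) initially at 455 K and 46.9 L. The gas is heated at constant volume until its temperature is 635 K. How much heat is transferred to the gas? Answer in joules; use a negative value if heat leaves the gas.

664 J

P₁ = nRT₁/V₁ = 0.296×8.314×455/46.9 = 23.9 kPa.
Isochoric: V stays 46.9 L; P/T = const ⇒ T₂ = 635 K, P₂ = 33.3 kPa.
W = 0 (no volume change).
ΔU = nCvΔT = 0.296×12.5×(635−455) = 664 J.
Q = ΔU = 664 J.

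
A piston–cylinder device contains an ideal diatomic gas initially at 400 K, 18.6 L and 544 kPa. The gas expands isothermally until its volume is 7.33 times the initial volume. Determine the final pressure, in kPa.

Isothermal: T stays 400 K; PV = const ⇒ V₂ = 136 L, P₂ = 74.2 kPa.

74.2 kPa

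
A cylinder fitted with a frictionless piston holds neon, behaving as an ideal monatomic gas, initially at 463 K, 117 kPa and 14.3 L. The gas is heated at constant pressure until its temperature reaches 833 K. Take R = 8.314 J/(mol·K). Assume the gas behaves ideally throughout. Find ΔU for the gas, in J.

2010 J

n = P₁V₁/(RT₁) = 117×14.3/(8.314×463) = 0.435 mol.
Isobaric: P stays 117 kPa; V/T = const ⇒ T₂ = 833 K, V₂ = 25.7 L.
For an ideal gas ΔU = nCvΔT with Cv = (3/2)R = 12.5 J/(mol·K).
ΔU = 0.435×12.5×(833−463) = 2010 J.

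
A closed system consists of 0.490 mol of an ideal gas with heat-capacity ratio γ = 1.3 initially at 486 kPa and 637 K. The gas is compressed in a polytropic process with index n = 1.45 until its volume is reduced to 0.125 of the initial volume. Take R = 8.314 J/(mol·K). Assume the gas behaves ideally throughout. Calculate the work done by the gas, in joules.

-8930 J

V₁ = nRT₁/P₁ = 0.490×8.314×637/486 = 5.34 L.
Polytropic n=1.45: T₂ = T₁(V₁/V₂)^(n−1) = 637×(8.00)^0.45 = 1620 K; P₂ = P₁(V₁/V₂)^n = 9910 kPa.
W = (P₁V₁−P₂V₂)/(n−1) = (486×5.34−9910×0.667)/0.45 = -8930 J.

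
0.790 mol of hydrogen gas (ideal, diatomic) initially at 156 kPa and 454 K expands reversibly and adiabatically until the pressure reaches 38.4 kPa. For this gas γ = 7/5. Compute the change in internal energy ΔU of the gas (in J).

-2460 J

V₁ = nRT₁/P₁ = 0.790×8.314×454/156 = 19.1 L.
Adiabatic: T₂/T₁ = (P₂/P₁)^((γ−1)/γ) ⇒ T₂ = 454×(0.246)^0.286 = 304 K; V₂ = 52.0 L.
For an ideal gas ΔU = nCvΔT with Cv = (5/2)R = 20.8 J/(mol·K).
ΔU = 0.790×20.8×(304−454) = -2460 J.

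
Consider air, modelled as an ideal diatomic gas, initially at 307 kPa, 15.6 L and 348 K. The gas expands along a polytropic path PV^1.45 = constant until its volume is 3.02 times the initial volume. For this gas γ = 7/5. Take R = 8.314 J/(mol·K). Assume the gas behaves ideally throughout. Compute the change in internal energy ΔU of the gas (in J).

-4690 J

n = P₁V₁/(RT₁) = 307×15.6/(8.314×348) = 1.66 mol.
Polytropic n=1.45: T₂ = T₁(V₁/V₂)^(n−1) = 348×(0.331)^0.45 = 212 K; P₂ = P₁(V₁/V₂)^n = 61.8 kPa.
For an ideal gas ΔU = nCvΔT with Cv = (5/2)R = 20.8 J/(mol·K).
ΔU = 1.66×20.8×(212−348) = -4690 J.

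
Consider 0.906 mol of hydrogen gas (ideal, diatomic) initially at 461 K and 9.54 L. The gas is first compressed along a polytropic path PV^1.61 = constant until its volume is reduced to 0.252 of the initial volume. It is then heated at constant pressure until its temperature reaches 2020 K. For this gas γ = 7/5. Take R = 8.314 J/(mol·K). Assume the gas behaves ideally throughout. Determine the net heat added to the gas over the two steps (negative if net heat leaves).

P₁ = nRT₁/V₁ = 0.906×8.314×461/9.54 = 364 kPa.
Step 1 — Polytropic n=1.61: T₂ = T₁(V₁/V₂)^(n−1) = 461×(3.97)^0.61 = 1070 K; P₂ = P₁(V₁/V₂)^n = 3350 kPa.
W = (P₁V₁−P₂V₂)/(n−1) = (364×9.54−3350×2.40)/0.61 = -7500 J.
ΔU = nCvΔT = 0.906×20.8×(1070−461) = 11400 J.
Q = ΔU + W = 3940 J.
State after step 1: P = 3350 kPa, V = 2.40 L, T = 1070 K.
Step 2 — Isobaric: P stays 3350 kPa; V/T = const ⇒ T₂ = 2020 K, V₂ = 4.54 L.
W = PΔV = 3350×(4.54−2.40) kPa·L = 7170 J.
ΔU = nCvΔT = 0.906×20.8×(2020−1070) = 17900 J.
Q = ΔU + W = nCpΔT = 25100 J.
Net over both steps: W = -338 J, Q = 29000 J, ΔU = 29400 J.

29000 J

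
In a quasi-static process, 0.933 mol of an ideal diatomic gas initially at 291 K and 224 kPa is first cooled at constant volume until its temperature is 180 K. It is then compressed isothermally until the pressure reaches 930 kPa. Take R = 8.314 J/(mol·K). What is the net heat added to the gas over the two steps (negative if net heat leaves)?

-4810 J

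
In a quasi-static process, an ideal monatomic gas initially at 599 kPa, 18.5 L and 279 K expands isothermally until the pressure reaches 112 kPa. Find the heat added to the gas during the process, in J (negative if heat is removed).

n = P₁V₁/(RT₁) = 599×18.5/(8.314×279) = 4.78 mol.
Isothermal: T stays 279 K; PV = const ⇒ V₂ = 98.9 L, P₂ = 112 kPa.
ΔU = 0 (ideal gas, T constant).
W = nRT ln(V₂/V₁) = 4.78×8.314×279×ln(5.35) = 18600 J.
Q = ΔU + W = 18600 J.

18600 J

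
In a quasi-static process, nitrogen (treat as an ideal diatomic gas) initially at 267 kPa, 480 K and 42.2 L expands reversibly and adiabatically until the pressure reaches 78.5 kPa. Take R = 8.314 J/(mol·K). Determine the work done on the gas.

n = P₁V₁/(RT₁) = 267×42.2/(8.314×480) = 2.82 mol.
Adiabatic: T₂/T₁ = (P₂/P₁)^((γ−1)/γ) ⇒ T₂ = 480×(0.294)^0.286 = 338 K; V₂ = 101 L.
ΔU = nCvΔT = 2.82×20.8×(338−480) = -8310 J.
Q = 0 for an adiabatic process, so W = −ΔU = 8310 J.
Work done on the gas = −W_by = -8310 J.

-8310 J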